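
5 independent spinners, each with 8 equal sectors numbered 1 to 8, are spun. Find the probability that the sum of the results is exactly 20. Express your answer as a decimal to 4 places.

There are 8^5 = 32768 equally likely outcomes.
The number of ordered 5-tuples from {1,…,8} summing to 20 is 2226.
P(sum = 20) = 2226/32768 = 1113/16384 ≈ 0.0679.

0.0679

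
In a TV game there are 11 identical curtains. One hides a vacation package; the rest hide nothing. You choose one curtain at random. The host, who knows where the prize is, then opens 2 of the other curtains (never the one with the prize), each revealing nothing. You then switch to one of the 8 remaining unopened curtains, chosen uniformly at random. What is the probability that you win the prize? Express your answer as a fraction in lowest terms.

Your original curtain holds the prize with probability 1/11, so the other 10 collectively hold it with probability 10/11.
The host can always find 2 empty curtains to open, so the reveals don't change that 10/11; it is now spread over the 8 remaining unopened curtains.
P(win by switching) = (10/11) · (1/8) = 5/44.

5/44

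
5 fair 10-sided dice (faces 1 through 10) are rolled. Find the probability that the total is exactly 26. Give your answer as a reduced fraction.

47/800

There are 10^5 = 100000 equally likely outcomes.
The number of ordered 5-tuples from {1,…,10} summing to 26 is 5875.
P(sum = 26) = 5875/100000 = 47/800.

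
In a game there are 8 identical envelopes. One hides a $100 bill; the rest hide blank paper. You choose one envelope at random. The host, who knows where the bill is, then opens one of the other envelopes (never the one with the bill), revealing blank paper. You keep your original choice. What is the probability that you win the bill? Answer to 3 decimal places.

The host can always open an empty envelope regardless of your choice, so this gives no information about your original envelope.
P(win by staying) = 1/8 ≈ 0.125.

0.125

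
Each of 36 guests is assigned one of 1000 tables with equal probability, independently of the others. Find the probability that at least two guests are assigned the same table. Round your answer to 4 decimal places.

It's easier to compute the probability that all 36 are distinct.
P(all distinct) = 1000/1000 · 999/1000 · ··· · 965/1000 ≈ 0.5286.
So the probability of at least one match is 1 − 0.5286 = 0.4714.

0.4714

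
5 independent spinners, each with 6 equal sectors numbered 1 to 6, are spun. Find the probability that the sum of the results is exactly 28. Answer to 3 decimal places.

0.002

There are 6^5 = 7776 equally likely outcomes.
The number of ordered 5-tuples from {1,…,6} summing to 28 is 15.
P(sum = 28) = 15/7776 = 5/2592 ≈ 0.002.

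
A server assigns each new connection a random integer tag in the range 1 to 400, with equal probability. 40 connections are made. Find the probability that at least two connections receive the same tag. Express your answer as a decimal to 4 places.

It's easier to compute the probability that all 40 are distinct.
P(all distinct) = 400/400 · 399/400 · ··· · 361/400 ≈ 0.1330.
So the probability of at least one match is 1 − 0.1330 = 0.8670.

0.8670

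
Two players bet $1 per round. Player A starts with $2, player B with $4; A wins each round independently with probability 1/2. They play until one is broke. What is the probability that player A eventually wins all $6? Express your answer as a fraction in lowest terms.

With a fair step, P(i) = ½P(i−1) + ½P(i+1) with P(0)=0, P(6)=1 has the linear solution P(i) = i/6.
P(2) = 2/6 = 1/3.

1/3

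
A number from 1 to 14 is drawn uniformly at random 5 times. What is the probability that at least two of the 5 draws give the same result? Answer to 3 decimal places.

0.553

P(all 5 different) = 14/14 · 13/14 · ··· · 10/14 ≈ 0.447.
P(at least two equal) = 1 − 0.447 = 0.553.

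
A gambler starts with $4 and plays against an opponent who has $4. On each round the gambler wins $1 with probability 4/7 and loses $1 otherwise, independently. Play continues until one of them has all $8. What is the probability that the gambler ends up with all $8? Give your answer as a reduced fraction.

Let r = q/p = (3/7)/(4/7) = 3/4. The recurrence P(i) = p·P(i+1) + q·P(i−1) with P(0)=0, P(8)=1 gives P(i) = (1 − r^i)/(1 − r^8).
P(4) = (1 − (3/4)^4) / (1 − (3/4)^8) = 256/337.

256/337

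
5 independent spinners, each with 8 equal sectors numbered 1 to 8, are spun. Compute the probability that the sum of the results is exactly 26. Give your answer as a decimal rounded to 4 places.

There are 8^5 = 32768 equally likely outcomes.
The number of ordered 5-tuples from {1,…,8} summing to 26 is 2010.
P(sum = 26) = 2010/32768 = 1005/16384 ≈ 0.0613.

0.0613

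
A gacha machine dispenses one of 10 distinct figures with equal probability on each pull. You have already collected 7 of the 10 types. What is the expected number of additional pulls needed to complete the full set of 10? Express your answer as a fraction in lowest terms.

Starting from 7 distinct types, each trial gives a new one with probability (10−i)/10 when i types are held, so the wait for the next new type is 10/(10−i).
E = 10/3 + 10/2 + 10/1 = 55/3.

55/3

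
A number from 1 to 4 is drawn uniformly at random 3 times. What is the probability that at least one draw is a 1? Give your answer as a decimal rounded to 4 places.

P(no draw is a 1) = (3/4)^3 ≈ 0.4219.
P(at least one) = 1 − 0.4219 = 0.5781.

0.5781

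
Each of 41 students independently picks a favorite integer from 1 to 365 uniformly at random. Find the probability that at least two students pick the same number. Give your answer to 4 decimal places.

0.9032

It's easier to compute the probability that all 41 are distinct.
P(all distinct) = 365/365 · 364/365 · ··· · 325/365 ≈ 0.0968.
So the probability of at least one match is 1 − 0.0968 = 0.9032.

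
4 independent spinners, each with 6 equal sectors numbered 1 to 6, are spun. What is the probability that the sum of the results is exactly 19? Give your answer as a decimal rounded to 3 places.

There are 6^4 = 1296 equally likely outcomes.
The number of ordered 4-tuples from {1,…,6} summing to 19 is 56.
P(sum = 19) = 56/1296 = 7/162 ≈ 0.043.

0.043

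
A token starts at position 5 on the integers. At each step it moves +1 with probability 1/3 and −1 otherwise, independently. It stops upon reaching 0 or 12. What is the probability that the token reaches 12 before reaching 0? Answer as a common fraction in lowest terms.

31/4095

Let r = q/p = (2/3)/(1/3) = 2. The recurrence P(i) = p·P(i+1) + q·P(i−1) with P(0)=0, P(12)=1 gives P(i) = (1 − r^i)/(1 − r^12).
P(5) = (1 − (2)^5) / (1 − (2)^12) = 31/4095.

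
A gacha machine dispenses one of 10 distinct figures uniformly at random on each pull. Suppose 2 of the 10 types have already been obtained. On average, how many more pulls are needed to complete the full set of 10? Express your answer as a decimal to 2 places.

Starting from 2 distinct types, each trial gives a new one with probability (10−i)/10 when i types are held, so the wait for the next new type is 10/(10−i).
E = 10/8 + 10/7 + 10/6 + 10/5 + 10/4 + 10/3 + 10/2 + 10/1 = 761/28 ≈ 27.18.

27.18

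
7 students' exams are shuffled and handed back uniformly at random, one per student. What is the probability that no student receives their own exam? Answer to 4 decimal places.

This is the derangement probability: permutations of 7 with no fixed point.
D(7) = 7! · (1 − 1/1! + 1/2! − ··· + (−1)^7/7!) = 1854.
P = 1854/5040 = 103/280 ≈ 0.3679.

0.3679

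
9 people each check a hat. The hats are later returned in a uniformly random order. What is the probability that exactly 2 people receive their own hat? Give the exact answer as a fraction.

103/560

Choose which 2 of the 9 are fixed: C(9,2) = 36 ways.
The remaining 7 must have no fixed point: D(7) = 1854.
P = 36·1854/362880 = 103/560.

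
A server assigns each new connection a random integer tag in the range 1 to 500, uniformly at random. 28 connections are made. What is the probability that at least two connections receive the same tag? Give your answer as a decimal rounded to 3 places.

It's easier to compute the probability that all 28 are distinct.
P(all distinct) = 500/500 · 499/500 · ··· · 473/500 ≈ 0.463.
So the probability of at least one match is 1 − 0.463 = 0.537.

0.537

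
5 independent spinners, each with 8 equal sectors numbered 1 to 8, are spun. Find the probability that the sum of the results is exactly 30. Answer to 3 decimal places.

0.028

There are 8^5 = 32768 equally likely outcomes.
The number of ordered 5-tuples from {1,…,8} summing to 30 is 926.
P(sum = 30) = 926/32768 = 463/16384 ≈ 0.028.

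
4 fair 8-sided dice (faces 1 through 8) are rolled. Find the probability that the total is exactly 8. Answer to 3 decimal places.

There are 8^4 = 4096 equally likely outcomes.
The number of ordered 4-tuples from {1,…,8} summing to 8 is 35.
P(sum = 8) = 35/4096 ≈ 0.009.

0.009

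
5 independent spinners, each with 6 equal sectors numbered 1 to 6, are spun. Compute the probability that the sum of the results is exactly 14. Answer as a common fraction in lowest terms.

5/72

There are 6^5 = 7776 equally likely outcomes.
The number of ordered 5-tuples from {1,…,6} summing to 14 is 540.
P(sum = 14) = 540/7776 = 5/72.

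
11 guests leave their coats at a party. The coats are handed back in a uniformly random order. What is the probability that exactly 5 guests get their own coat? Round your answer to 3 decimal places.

Choose which 5 of the 11 are fixed: C(11,5) = 462 ways.
The remaining 6 must have no fixed point: D(6) = 265.
P = 462·265/39916800 = 53/17280 ≈ 0.003.

0.003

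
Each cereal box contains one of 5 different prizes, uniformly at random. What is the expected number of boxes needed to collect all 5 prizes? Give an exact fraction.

137/12

After i distinct types are collected, each trial gives a new one with probability (5−i)/5, so the expected wait for the next new type is 5/(5−i).
E = 5/5 + 5/4 + 5/3 + 5/2 + 5/1 = 137/12.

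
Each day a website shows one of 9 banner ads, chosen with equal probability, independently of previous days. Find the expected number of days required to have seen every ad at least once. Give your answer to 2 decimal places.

25.46

After i distinct types are collected, each trial gives a new one with probability (9−i)/9, so the expected wait for the next new type is 9/(9−i).
E = 9/9 + 9/8 + 9/7 + 9/6 + 9/5 + 9/4 + 9/3 + 9/2 + 9/1 = 7129/280 ≈ 25.46.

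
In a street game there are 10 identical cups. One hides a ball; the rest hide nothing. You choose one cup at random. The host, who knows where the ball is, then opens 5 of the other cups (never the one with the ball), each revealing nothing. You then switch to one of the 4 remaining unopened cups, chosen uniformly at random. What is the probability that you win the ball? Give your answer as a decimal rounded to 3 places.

Your original cup holds the ball with probability 1/10, so the other 9 collectively hold it with probability 9/10.
The host can always find 5 empty cups to open, so the reveals don't change that 9/10; it is now spread over the 4 remaining unopened cups.
P(win by switching) = (9/10) · (1/4) = 9/40 ≈ 0.225.

0.225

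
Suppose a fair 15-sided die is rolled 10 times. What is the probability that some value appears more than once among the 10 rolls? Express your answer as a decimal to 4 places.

P(all 10 different) = 15/15 · 14/15 · ··· · 6/15 ≈ 0.0189.
P(at least two equal) = 1 − 0.0189 = 0.9811.

0.9811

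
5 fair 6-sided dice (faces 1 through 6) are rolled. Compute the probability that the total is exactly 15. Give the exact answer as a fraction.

There are 6^5 = 7776 equally likely outcomes.
The number of ordered 5-tuples from {1,…,6} summing to 15 is 651.
P(sum = 15) = 651/7776 = 217/2592.

217/2592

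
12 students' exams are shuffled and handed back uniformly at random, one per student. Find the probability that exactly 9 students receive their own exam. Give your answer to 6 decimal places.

Choose which 9 of the 12 are fixed: C(12,9) = 220 ways.
The remaining 3 must have no fixed point: D(3) = 2.
P = 220·2/479001600 = 1/1088640 ≈ 0.000001.

0.000001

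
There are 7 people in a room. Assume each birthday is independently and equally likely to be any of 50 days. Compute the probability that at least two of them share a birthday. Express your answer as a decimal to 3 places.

0.356

It's easier to compute the probability that all 7 are distinct.
P(all distinct) = 50/50 · 49/50 · ··· · 44/50 ≈ 0.644.
So the probability of at least one match is 1 − 0.644 = 0.356.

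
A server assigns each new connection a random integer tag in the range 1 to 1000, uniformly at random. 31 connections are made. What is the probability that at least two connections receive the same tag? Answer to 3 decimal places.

It's easier to compute the probability that all 31 are distinct.
P(all distinct) = 1000/1000 · 999/1000 · ··· · 970/1000 ≈ 0.625.
So the probability of at least one match is 1 − 0.625 = 0.375.

0.375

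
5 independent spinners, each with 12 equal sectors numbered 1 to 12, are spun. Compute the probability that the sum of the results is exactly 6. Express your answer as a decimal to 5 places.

There are 12^5 = 248832 equally likely outcomes.
The number of ordered 5-tuples from {1,…,12} summing to 6 is 5.
P(sum = 6) = 5/248832 ≈ 0.00002.

0.00002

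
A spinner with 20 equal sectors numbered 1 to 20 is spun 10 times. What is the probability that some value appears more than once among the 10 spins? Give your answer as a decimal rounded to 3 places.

P(all 10 different) = 20/20 · 19/20 · ··· · 11/20 ≈ 0.065.
P(at least two equal) = 1 − 0.065 = 0.935.

0.935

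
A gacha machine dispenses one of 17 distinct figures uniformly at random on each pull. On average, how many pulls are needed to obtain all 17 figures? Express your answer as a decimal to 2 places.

58.47

After i distinct types are collected, each trial gives a new one with probability (17−i)/17, so the expected wait for the next new type is 17/(17−i).
E = 17/17 + 17/16 + 17/15 + 17/14 + 17/13 + 17/12 + 17/11 + 17/10 + 17/9 + 17/8 + 17/7 + 17/6 + 17/5 + 17/4 + 17/3 + 17/2 + 17/1 = 42142223/720720 ≈ 58.47.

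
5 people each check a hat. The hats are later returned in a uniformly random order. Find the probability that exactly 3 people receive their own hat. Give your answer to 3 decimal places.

0.083

Choose which 3 of the 5 are fixed: C(5,3) = 10 ways.
The remaining 2 must have no fixed point: D(2) = 1.
P = 10·1/120 = 1/12 ≈ 0.083.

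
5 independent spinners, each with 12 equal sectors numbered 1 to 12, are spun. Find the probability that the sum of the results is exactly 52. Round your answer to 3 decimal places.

0.002

There are 12^5 = 248832 equally likely outcomes.
The number of ordered 5-tuples from {1,…,12} summing to 52 is 495.
P(sum = 52) = 495/248832 = 55/27648 ≈ 0.002.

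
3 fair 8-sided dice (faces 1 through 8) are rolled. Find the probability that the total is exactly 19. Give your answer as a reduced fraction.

There are 8^3 = 512 equally likely outcomes.
The number of ordered 3-tuples from {1,…,8} summing to 19 is 21.
P(sum = 19) = 21/512.

21/512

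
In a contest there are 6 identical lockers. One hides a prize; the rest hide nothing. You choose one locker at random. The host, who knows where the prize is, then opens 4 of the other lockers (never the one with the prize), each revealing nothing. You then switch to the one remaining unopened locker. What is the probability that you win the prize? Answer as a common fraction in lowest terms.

5/6

Your original locker holds the prize with probability 1/6, so the other 5 collectively hold it with probability 5/6.
The host can always find 4 empty lockers to open, so the reveals don't change that 5/6; it is now spread over the 1 remaining unopened locker.
P(win by switching) = (5/6) · (1/1) = 5/6.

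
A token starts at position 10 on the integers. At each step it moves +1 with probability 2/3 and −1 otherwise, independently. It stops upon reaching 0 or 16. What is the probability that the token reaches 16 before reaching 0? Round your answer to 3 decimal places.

0.999

Let r = q/p = (1/3)/(2/3) = 1/2. The recurrence P(i) = p·P(i+1) + q·P(i−1) with P(0)=0, P(16)=1 gives P(i) = (1 − r^i)/(1 − r^16).
P(10) = (1 − (1/2)^10) / (1 − (1/2)^16) = 21824/21845 ≈ 0.999.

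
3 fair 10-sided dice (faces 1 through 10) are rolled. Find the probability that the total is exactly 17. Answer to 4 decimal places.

0.0750

There are 10^3 = 1000 equally likely outcomes.
The number of ordered 3-tuples from {1,…,10} summing to 17 is 75.
P(sum = 17) = 75/1000 = 3/40 ≈ 0.0750.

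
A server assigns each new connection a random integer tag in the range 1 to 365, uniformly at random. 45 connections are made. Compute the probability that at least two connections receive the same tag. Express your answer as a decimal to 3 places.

0.941

It's easier to compute the probability that all 45 are distinct.
P(all distinct) = 365/365 · 364/365 · ··· · 321/365 ≈ 0.059.
So the probability of at least one match is 1 − 0.059 = 0.941.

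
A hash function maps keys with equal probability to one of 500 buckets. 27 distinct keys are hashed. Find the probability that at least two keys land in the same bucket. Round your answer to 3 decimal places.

It's easier to compute the probability that all 27 are distinct.
P(all distinct) = 500/500 · 499/500 · ··· · 474/500 ≈ 0.489.
So the probability of at least one match is 1 − 0.489 = 0.511.

0.511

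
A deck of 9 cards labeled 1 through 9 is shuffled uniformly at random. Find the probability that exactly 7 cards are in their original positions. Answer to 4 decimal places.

0.0001

Choose which 7 of the 9 are fixed: C(9,7) = 36 ways.
The remaining 2 must have no fixed point: D(2) = 1.
P = 36·1/362880 = 1/10080 ≈ 0.0001.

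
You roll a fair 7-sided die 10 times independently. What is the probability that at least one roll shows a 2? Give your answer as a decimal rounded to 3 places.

0.786

P(no roll shows a 2) = (6/7)^10 ≈ 0.214.
P(at least one) = 1 − 0.214 = 0.786.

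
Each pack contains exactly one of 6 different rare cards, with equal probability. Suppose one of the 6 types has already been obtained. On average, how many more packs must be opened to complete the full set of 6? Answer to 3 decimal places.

Starting from 1 distinct type, each trial gives a new one with probability (6−i)/6 when i types are held, so the wait for the next new type is 6/(6−i).
E = 6/5 + 6/4 + 6/3 + 6/2 + 6/1 = 137/10 ≈ 13.700.

13.700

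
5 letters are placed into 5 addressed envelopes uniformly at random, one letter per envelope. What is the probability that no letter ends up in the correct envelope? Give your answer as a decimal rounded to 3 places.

0.367

This is the derangement probability: permutations of 5 with no fixed point.
D(5) = 5! · (1 − 1/1! + 1/2! − ··· + (−1)^5/5!) = 44.
P = 44/120 = 11/30 ≈ 0.367.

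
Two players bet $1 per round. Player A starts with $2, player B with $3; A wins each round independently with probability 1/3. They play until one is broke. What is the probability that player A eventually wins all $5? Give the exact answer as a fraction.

Let r = q/p = (2/3)/(1/3) = 2. The recurrence P(i) = p·P(i+1) + q·P(i−1) with P(0)=0, P(5)=1 gives P(i) = (1 − r^i)/(1 − r^5).
P(2) = (1 − (2)^2) / (1 − (2)^5) = 3/31.

3/31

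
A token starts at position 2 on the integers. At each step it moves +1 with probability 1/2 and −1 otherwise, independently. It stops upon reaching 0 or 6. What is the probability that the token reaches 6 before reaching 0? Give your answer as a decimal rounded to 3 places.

0.333

With a fair step, P(i) = ½P(i−1) + ½P(i+1) with P(0)=0, P(6)=1 has the linear solution P(i) = i/6.
P(2) = 2/6 = 1/3 ≈ 0.333.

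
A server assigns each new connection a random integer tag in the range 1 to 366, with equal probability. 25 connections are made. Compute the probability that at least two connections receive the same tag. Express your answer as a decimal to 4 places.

It's easier to compute the probability that all 25 are distinct.
P(all distinct) = 366/366 · 365/366 · ··· · 342/366 ≈ 0.4323.
So the probability of at least one match is 1 − 0.4323 = 0.5677.

0.5677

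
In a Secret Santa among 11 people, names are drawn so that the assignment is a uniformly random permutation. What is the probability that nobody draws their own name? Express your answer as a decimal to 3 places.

This is the derangement probability: permutations of 11 with no fixed point.
D(11) = 11! · (1 − 1/1! + 1/2! − ··· + (−1)^11/11!) = 14684570.
P = 14684570/39916800 = 1468457/3991680 ≈ 0.368.

0.368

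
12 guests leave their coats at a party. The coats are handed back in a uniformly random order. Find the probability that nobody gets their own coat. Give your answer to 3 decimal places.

0.368

This is the derangement probability: permutations of 12 with no fixed point.
D(12) = 12! · (1 − 1/1! + 1/2! − ··· + (−1)^12/12!) = 176214841.
P = 176214841/479001600 = 16019531/43545600 ≈ 0.368.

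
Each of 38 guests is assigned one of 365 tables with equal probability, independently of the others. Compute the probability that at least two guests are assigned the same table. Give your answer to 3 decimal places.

0.864

It's easier to compute the probability that all 38 are distinct.
P(all distinct) = 365/365 · 364/365 · ··· · 328/365 ≈ 0.136.
So the probability of at least one match is 1 − 0.136 = 0.864.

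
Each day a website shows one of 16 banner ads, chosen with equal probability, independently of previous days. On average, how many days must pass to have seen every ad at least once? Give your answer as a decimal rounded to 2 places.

After i distinct types are collected, each trial gives a new one with probability (16−i)/16, so the expected wait for the next new type is 16/(16−i).
E = 16/16 + 16/15 + 16/14 + 16/13 + 16/12 + 16/11 + 16/10 + 16/9 + 16/8 + 16/7 + 16/6 + 16/5 + 16/4 + 16/3 + 16/2 + 16/1 = 2436559/45045 ≈ 54.09.

54.09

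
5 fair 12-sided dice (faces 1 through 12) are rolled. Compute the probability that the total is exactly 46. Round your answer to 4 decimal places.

0.0120

There are 12^5 = 248832 equally likely outcomes.
The number of ordered 5-tuples from {1,…,12} summing to 46 is 2985.
P(sum = 46) = 2985/248832 = 995/82944 ≈ 0.0120.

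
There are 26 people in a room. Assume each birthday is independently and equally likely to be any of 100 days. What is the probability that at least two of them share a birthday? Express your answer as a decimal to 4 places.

0.9718

It's easier to compute the probability that all 26 are distinct.
P(all distinct) = 100/100 · 99/100 · ··· · 75/100 ≈ 0.0282.
So the probability of at least one match is 1 − 0.0282 = 0.9718.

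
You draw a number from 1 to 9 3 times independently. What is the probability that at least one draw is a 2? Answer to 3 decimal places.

0.298

P(no draw is a 2) = (8/9)^3 ≈ 0.702.
P(at least one) = 1 − 0.702 = 0.298.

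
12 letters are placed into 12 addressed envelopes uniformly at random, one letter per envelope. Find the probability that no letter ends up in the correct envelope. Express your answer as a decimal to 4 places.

0.3679

This is the derangement probability: permutations of 12 with no fixed point.
D(12) = 12! · (1 − 1/1! + 1/2! − ··· + (−1)^12/12!) = 176214841.
P = 176214841/479001600 = 16019531/43545600 ≈ 0.3679.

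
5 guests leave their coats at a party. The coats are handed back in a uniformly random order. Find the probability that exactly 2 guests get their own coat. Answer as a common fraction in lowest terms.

1/6

Choose which 2 of the 5 are fixed: C(5,2) = 10 ways.
The remaining 3 must have no fixed point: D(3) = 2.
P = 10·2/120 = 1/6.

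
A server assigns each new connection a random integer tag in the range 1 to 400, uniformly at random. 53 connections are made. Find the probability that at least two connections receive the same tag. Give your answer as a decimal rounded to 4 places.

0.9729

It's easier to compute the probability that all 53 are distinct.
P(all distinct) = 400/400 · 399/400 · ··· · 348/400 ≈ 0.0271.
So the probability of at least one match is 1 − 0.0271 = 0.9729.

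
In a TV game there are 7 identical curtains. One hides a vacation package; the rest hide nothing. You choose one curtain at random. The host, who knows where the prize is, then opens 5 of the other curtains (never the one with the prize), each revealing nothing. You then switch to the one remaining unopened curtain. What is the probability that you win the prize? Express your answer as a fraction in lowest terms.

6/7

Your original curtain holds the prize with probability 1/7, so the other 6 collectively hold it with probability 6/7.
The host can always find 5 empty curtains to open, so the reveals don't change that 6/7; it is now spread over the 1 remaining unopened curtain.
P(win by switching) = (6/7) · (1/1) = 6/7.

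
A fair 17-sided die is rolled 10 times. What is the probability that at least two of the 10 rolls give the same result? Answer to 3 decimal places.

0.965

P(all 10 different) = 17/17 · 16/17 · ··· · 8/17 ≈ 0.035.
P(at least two equal) = 1 − 0.035 = 0.965.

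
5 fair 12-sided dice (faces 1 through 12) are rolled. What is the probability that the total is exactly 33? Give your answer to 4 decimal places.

0.0500

There are 12^5 = 248832 equally likely outcomes.
The number of ordered 5-tuples from {1,…,12} summing to 33 is 12435.
P(sum = 33) = 12435/248832 = 4145/82944 ≈ 0.0500.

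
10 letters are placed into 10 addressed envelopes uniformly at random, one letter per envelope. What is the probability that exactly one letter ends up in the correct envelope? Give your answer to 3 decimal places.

0.368

Choose which one is fixed: C(10,1) = 10 ways.
The remaining 9 must have no fixed point: D(9) = 133496.
P = 10·133496/3628800 = 16687/45360 ≈ 0.368.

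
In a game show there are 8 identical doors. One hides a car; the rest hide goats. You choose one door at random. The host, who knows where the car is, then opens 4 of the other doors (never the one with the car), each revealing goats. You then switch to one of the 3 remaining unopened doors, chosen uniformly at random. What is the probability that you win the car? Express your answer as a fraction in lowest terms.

7/24

Your original door holds the car with probability 1/8, so the other 7 collectively hold it with probability 7/8.
The host can always find 4 empty doors to open, so the reveals don't change that 7/8; it is now spread over the 3 remaining unopened doors.
P(win by switching) = (7/8) · (1/3) = 7/24.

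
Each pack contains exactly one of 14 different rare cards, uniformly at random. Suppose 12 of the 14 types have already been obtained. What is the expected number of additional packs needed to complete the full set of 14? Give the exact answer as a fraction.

21

Starting from 12 distinct types, each trial gives a new one with probability (14−i)/14 when i types are held, so the wait for the next new type is 14/(14−i).
E = 14/2 + 14/1 = 21.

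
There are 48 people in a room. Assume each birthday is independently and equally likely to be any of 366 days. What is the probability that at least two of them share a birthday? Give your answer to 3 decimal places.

It's easier to compute the probability that all 48 are distinct.
P(all distinct) = 366/366 · 365/366 · ··· · 319/366 ≈ 0.040.
So the probability of at least one match is 1 − 0.040 = 0.960.

0.960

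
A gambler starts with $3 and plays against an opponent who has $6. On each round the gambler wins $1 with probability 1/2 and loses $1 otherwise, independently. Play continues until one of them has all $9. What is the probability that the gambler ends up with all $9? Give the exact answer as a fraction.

With a fair step, P(i) = ½P(i−1) + ½P(i+1) with P(0)=0, P(9)=1 has the linear solution P(i) = i/9.
P(3) = 3/9 = 1/3.

1/3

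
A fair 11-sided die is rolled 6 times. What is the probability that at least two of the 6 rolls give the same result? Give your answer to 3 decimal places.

P(all 6 different) = 11/11 · 10/11 · ··· · 6/11 ≈ 0.188.
P(at least two equal) = 1 − 0.188 = 0.812.

0.812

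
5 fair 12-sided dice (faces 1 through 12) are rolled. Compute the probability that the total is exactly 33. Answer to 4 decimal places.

0.0500

There are 12^5 = 248832 equally likely outcomes.
The number of ordered 5-tuples from {1,…,12} summing to 33 is 12435.
P(sum = 33) = 12435/248832 = 4145/82944 ≈ 0.0500.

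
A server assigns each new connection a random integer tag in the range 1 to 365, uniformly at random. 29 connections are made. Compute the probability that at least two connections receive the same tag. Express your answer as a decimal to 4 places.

0.6810

It's easier to compute the probability that all 29 are distinct.
P(all distinct) = 365/365 · 364/365 · ··· · 337/365 ≈ 0.3190.
So the probability of at least one match is 1 − 0.3190 = 0.6810.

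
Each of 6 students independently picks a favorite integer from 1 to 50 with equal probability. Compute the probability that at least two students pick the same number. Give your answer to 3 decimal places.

0.268

It's easier to compute the probability that all 6 are distinct.
P(all distinct) = 50/50 · 49/50 · ··· · 45/50 ≈ 0.732.
So the probability of at least one match is 1 − 0.732 = 0.268.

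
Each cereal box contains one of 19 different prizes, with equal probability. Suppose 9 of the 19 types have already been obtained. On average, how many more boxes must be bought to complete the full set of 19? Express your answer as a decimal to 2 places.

Starting from 9 distinct types, each trial gives a new one with probability (19−i)/19 when i types are held, so the wait for the next new type is 19/(19−i).
E = 19/10 + 19/9 + 19/8 + 19/7 + 19/6 + 19/5 + 19/4 + 19/3 + 19/2 + 19/1 = 140239/2520 ≈ 55.65.

55.65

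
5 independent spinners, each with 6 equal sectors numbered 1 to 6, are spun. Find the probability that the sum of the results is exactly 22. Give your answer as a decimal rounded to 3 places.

0.054

There are 6^5 = 7776 equally likely outcomes.
The number of ordered 5-tuples from {1,…,6} summing to 22 is 420.
P(sum = 22) = 420/7776 = 35/648 ≈ 0.054.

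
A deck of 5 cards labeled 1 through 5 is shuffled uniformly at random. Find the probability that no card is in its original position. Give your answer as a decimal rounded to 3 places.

This is the derangement probability: permutations of 5 with no fixed point.
D(5) = 5! · (1 − 1/1! + 1/2! − ··· + (−1)^5/5!) = 44.
P = 44/120 = 11/30 ≈ 0.367.

0.367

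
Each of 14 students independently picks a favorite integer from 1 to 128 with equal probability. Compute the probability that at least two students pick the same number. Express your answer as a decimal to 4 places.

0.5216

It's easier to compute the probability that all 14 are distinct.
P(all distinct) = 128/128 · 127/128 · ··· · 115/128 ≈ 0.4784.
So the probability of at least one match is 1 − 0.4784 = 0.5216.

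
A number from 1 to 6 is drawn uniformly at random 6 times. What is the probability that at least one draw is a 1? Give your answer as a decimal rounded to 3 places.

0.665

P(no draw is a 1) = (5/6)^6 ≈ 0.335.
P(at least one) = 1 − 0.335 = 0.665.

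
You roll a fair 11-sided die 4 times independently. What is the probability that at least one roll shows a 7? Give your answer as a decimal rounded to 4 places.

0.3170

P(no roll shows a 7) = (10/11)^4 ≈ 0.6830.
P(at least one) = 1 − 0.6830 = 0.3170.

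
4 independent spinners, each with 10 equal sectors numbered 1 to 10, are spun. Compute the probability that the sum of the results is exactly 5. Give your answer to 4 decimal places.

0.0004

There are 10^4 = 10000 equally likely outcomes.
The number of ordered 4-tuples from {1,…,10} summing to 5 is 4.
P(sum = 5) = 4/10000 = 1/2500 ≈ 0.0004.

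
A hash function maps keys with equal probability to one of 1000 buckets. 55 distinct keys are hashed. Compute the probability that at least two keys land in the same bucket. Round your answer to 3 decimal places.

0.780

It's easier to compute the probability that all 55 are distinct.
P(all distinct) = 1000/1000 · 999/1000 · ··· · 946/1000 ≈ 0.220.
So the probability of at least one match is 1 − 0.220 = 0.780.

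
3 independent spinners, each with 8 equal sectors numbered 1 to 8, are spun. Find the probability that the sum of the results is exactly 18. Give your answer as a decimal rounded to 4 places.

There are 8^3 = 512 equally likely outcomes.
The number of ordered 3-tuples from {1,…,8} summing to 18 is 28.
P(sum = 18) = 28/512 = 7/128 ≈ 0.0547.

0.0547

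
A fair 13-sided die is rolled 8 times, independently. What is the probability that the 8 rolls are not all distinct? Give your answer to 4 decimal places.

0.9364

P(all 8 different) = 13/13 · 12/13 · ··· · 6/13 ≈ 0.0636.
P(at least two equal) = 1 − 0.0636 = 0.9364.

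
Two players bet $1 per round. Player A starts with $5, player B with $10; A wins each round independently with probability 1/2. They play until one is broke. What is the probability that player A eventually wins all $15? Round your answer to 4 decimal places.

0.3333

With a fair step, P(i) = ½P(i−1) + ½P(i+1) with P(0)=0, P(15)=1 has the linear solution P(i) = i/15.
P(5) = 5/15 = 1/3 ≈ 0.3333.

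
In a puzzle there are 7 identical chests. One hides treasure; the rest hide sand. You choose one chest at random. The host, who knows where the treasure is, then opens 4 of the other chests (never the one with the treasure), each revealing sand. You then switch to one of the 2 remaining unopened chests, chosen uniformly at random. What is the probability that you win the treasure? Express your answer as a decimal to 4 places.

0.4286

Your original chest holds the treasure with probability 1/7, so the other 6 collectively hold it with probability 6/7.
The host can always find 4 empty chests to open, so the reveals don't change that 6/7; it is now spread over the 2 remaining unopened chests.
P(win by switching) = (6/7) · (1/2) = 3/7 ≈ 0.4286.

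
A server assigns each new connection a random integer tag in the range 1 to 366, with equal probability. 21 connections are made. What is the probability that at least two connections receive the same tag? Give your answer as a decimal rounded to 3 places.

0.443

It's easier to compute the probability that all 21 are distinct.
P(all distinct) = 366/366 · 365/366 · ··· · 346/366 ≈ 0.557.
So the probability of at least one match is 1 − 0.557 = 0.443.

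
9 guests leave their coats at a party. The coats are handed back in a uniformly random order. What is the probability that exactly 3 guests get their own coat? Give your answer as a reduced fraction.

53/864

Choose which 3 of the 9 are fixed: C(9,3) = 84 ways.
The remaining 6 must have no fixed point: D(6) = 265.
P = 84·265/362880 = 53/864.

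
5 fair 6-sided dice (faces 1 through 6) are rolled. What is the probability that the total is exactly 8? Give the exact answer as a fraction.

35/7776

There are 6^5 = 7776 equally likely outcomes.
The number of ordered 5-tuples from {1,…,6} summing to 8 is 35.
P(sum = 8) = 35/7776.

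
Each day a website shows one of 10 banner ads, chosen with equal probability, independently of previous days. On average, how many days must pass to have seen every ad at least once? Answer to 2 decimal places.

29.29

After i distinct types are collected, each trial gives a new one with probability (10−i)/10, so the expected wait for the next new type is 10/(10−i).
E = 10/10 + 10/9 + 10/8 + 10/7 + 10/6 + 10/5 + 10/4 + 10/3 + 10/2 + 10/1 = 7381/252 ≈ 29.29.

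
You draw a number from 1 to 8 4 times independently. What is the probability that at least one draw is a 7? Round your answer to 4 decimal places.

P(no draw is a 7) = (7/8)^4 ≈ 0.5862.
P(at least one) = 1 − 0.5862 = 0.4138.

0.4138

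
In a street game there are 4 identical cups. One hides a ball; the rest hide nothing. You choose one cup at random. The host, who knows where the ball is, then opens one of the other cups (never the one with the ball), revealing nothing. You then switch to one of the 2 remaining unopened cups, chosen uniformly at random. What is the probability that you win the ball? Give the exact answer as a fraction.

Your original cup holds the ball with probability 1/4, so the other 3 collectively hold it with probability 3/4.
The host can always find an empty cup to open, so this doesn't change that 3/4; it is now spread over the 2 remaining unopened cups.
P(win by switching) = (3/4) · (1/2) = 3/8.

3/8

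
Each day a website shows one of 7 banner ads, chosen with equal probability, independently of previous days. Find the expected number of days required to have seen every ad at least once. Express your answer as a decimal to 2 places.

After i distinct types are collected, each trial gives a new one with probability (7−i)/7, so the expected wait for the next new type is 7/(7−i).
E = 7/7 + 7/6 + 7/5 + 7/4 + 7/3 + 7/2 + 7/1 = 363/20 ≈ 18.15.

18.15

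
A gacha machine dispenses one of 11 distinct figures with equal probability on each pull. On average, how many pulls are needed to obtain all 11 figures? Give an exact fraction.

After i distinct types are collected, each trial gives a new one with probability (11−i)/11, so the expected wait for the next new type is 11/(11−i).
E = 11/11 + 11/10 + 11/9 + 11/8 + 11/7 + 11/6 + 11/5 + 11/4 + 11/3 + 11/2 + 11/1 = 83711/2520.

83711/2520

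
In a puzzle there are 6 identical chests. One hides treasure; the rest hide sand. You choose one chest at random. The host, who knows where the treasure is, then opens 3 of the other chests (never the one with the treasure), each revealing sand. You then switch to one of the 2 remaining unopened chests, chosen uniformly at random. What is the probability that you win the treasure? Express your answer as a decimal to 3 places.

Your original chest holds the treasure with probability 1/6, so the other 5 collectively hold it with probability 5/6.
The host can always find 3 empty chests to open, so the reveals don't change that 5/6; it is now spread over the 2 remaining unopened chests.
P(win by switching) = (5/6) · (1/2) = 5/12 ≈ 0.417.

0.417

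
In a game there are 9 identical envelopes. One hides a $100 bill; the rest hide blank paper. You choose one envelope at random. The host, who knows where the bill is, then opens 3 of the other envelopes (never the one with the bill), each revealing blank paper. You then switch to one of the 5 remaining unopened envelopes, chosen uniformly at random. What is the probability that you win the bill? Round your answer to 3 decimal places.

0.178

Your original envelope holds the bill with probability 1/9, so the other 8 collectively hold it with probability 8/9.
The host can always find 3 empty envelopes to open, so the reveals don't change that 8/9; it is now spread over the 5 remaining unopened envelopes.
P(win by switching) = (8/9) · (1/5) = 8/45 ≈ 0.178.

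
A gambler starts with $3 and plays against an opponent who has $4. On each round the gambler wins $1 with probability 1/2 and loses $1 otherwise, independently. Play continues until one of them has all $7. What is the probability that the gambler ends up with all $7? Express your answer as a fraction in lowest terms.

With a fair step, P(i) = ½P(i−1) + ½P(i+1) with P(0)=0, P(7)=1 has the linear solution P(i) = i/7.
P(3) = 3/7.

3/7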